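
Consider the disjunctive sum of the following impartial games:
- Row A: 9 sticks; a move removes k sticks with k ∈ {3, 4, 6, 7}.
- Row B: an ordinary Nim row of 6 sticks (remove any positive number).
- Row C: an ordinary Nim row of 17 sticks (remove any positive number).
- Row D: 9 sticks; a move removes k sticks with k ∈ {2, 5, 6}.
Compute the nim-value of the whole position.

For row A, compute g(0), g(1), … with moves {3, 4, 6, 7}:
g(0) = mex{} = 0
g(1) = mex{} = 0
g(2) = mex{} = 0
g(3) = mex{0} = 1
g(4) = mex{0} = 1
g(5) = mex{0} = 1
g(6) = mex{0,1} = 2
g(7) = mex{0,1} = 2
g(8) = mex{0,1} = 2
g(9) = mex{0,1,2} = 3
So g(9) = 3.
Row B is a plain Nim row of size 6, so its Grundy value is 6.
Row C is a plain Nim row of size 17, so its Grundy value is 17.
For row D, compute g(0), g(1), … with moves {2, 5, 6}:
g(0) = mex{} = 0
g(1) = mex{} = 0
g(2) = mex{0} = 1
g(3) = mex{0} = 1
g(4) = mex{1} = 0
g(5) = mex{0,1} = 2
g(6) = mex{0} = 1
g(7) = mex{0,1,2} = 3
g(8) = mex{1} = 0
g(9) = mex{0,1,3} = 2
So g(9) = 2.
By the Sprague-Grundy theorem, the Grundy value of a sum of independent games is the XOR of the component values.
Combined value = 3 ⊕ 6 ⊕ 17 ⊕ 2 = 22.

22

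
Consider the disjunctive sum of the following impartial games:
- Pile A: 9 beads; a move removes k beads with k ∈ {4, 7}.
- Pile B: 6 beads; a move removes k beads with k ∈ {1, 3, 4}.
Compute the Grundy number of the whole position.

0

For pile A, compute g(0), g(1), … with moves {4, 7}:
g(0) = mex{} = 0
g(1) = mex{} = 0
g(2) = mex{} = 0
g(3) = mex{} = 0
g(4) = mex{0} = 1
g(5) = mex{0} = 1
g(6) = mex{0} = 1
g(7) = mex{0} = 1
g(8) = mex{0,1} = 2
g(9) = mex{0,1} = 2
So g(9) = 2.
Build the Grundy sequence for pile B with g(k) = mex{g(k−s) : s ∈ {1, 3, 4}, s ≤ k}:
g(0) = mex{} = 0
g(1) = mex{0} = 1
g(2) = mex{1} = 0
g(3) = mex{0} = 1
g(4) = mex{0,1} = 2
g(5) = mex{0,1,2} = 3
g(6) = mex{0,1,3} = 2
So g(6) = 2.
The value of a disjunctive sum is the nim-sum of the parts.
Combined value = 2 ⊕ 2 = 0.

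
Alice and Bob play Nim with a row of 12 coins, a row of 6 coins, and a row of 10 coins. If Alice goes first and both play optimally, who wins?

Compute the nim-sum pairwise:
12 ^ 6 = 10
10 ^ 10 = 0
The nim-sum is 0, so this is a P-position: the player to move is in a losing position under optimal play; Alice is about to move from it and so loses — Bob wins.

Bob wins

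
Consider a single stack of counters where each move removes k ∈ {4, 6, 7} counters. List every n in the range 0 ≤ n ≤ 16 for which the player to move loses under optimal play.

0, 1, 2, 3, 11, 12, 13, 14

Grundy values for subtraction set {4, 6, 7}:
k:     0  1  2  3  4  5  6  7  8  9 10 11 12 13 14 15 16
g(k):  0  0  0  0  1  1  1  1  2  2  2  0  0  0  0  1  1
The P-positions (g = 0) in 0..16 are 0, 1, 2, 3, 11, 12, 13, 14.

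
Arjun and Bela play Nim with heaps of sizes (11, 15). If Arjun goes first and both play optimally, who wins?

Compute the nim-sum pairwise:
11 ^ 15 = 4
The nim-sum is 4 ≠ 0, so this is an N-position: the player to move can win; Arjun has a winning move.

Arjun wins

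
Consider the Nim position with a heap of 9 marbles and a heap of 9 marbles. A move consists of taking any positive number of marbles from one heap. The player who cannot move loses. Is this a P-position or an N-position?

P-position

Bitwise XOR of the heap sizes:
  1001  (9)
  1001  (9)
  ----
  0000  (0)
The nim-sum is 0, so this is a P-position: the player to move is in a losing position under optimal play.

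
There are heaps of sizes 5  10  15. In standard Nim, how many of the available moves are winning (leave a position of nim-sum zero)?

0

Compute the nim-sum pairwise:
5 ⊕ 10 = 15
15 ⊕ 15 = 0
The nim-sum is already 0, so every move leaves a nonzero nim-sum — there are no winning moves.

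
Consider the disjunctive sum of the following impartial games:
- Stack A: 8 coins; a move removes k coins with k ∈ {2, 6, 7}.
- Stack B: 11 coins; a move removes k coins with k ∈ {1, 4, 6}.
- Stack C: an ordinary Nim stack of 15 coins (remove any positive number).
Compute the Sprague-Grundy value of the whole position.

12

Grundy values for stack A (subtraction set {2, 6, 7}):
g(0) = mex{} = 0
g(1) = mex{} = 0
g(2) = mex{0} = 1
g(3) = mex{0} = 1
g(4) = mex{1} = 0
g(5) = mex{1} = 0
g(6) = mex{0} = 1
g(7) = mex{0} = 1
g(8) = mex{0,1} = 2
So g(8) = 2.
For stack B, compute g(0), g(1), … with moves {1, 4, 6}:
g(0) = mex{} = 0
g(1) = mex{0} = 1
g(2) = mex{1} = 0
g(3) = mex{0} = 1
g(4) = mex{0,1} = 2
g(5) = mex{1,2} = 0
g(6) = mex{0} = 1
g(7) = mex{1} = 0
g(8) = mex{0,2} = 1
g(9) = mex{0,1} = 2
g(10) = mex{1,2} = 0
g(11) = mex{0} = 1
So g(11) = 1.
Stack C is a plain Nim stack of size 15, so its Grundy value is 15.
By the Sprague-Grundy theorem, the Grundy value of a sum of independent games is the XOR of the component values.
Combined value = 2 ⊕ 1 ⊕ 15 = 12.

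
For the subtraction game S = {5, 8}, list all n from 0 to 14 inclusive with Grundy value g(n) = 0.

0, 1, 2, 3, 4, 13, 14

Grundy values for subtraction set {5, 8}:
g(0) = mex{} = 0
g(1) = mex{} = 0
g(2) = mex{} = 0
g(3) = mex{} = 0
g(4) = mex{} = 0
g(5) = mex{0} = 1
g(6) = mex{0} = 1
g(7) = mex{0} = 1
g(8) = mex{0} = 1
g(9) = mex{0} = 1
g(10) = mex{0,1} = 2
g(11) = mex{0,1} = 2
g(12) = mex{0,1} = 2
g(13) = mex{1} = 0
g(14) = mex{1} = 0
The P-positions (g = 0) in 0..14 are 0, 1, 2, 3, 4, 13, 14.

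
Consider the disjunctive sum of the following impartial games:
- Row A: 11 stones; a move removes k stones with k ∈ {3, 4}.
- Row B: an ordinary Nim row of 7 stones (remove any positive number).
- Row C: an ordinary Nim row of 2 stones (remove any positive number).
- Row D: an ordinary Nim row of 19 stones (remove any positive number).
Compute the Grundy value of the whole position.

23

Grundy values for row A (subtraction set {3, 4}):
g(0) = mex{} = 0
g(1) = mex{} = 0
g(2) = mex{} = 0
g(3) = mex{0} = 1
g(4) = mex{0} = 1
g(5) = mex{0} = 1
g(6) = mex{0,1} = 2
g(7) = mex{1} = 0
g(8) = mex{1} = 0
g(9) = mex{1,2} = 0
g(10) = mex{0,2} = 1
g(11) = mex{0} = 1
So g(11) = 1.
Row B is a plain Nim row of size 7, so its Grundy value is 7.
Row C is a plain Nim row of size 2, so its Grundy value is 2.
Row D is a plain Nim row of size 19, so its Grundy value is 19.
By the Sprague-Grundy theorem, the Grundy value of a sum of independent games is the XOR of the component values.
Combined value = 1 ⊕ 7 ⊕ 2 ⊕ 19 = 23.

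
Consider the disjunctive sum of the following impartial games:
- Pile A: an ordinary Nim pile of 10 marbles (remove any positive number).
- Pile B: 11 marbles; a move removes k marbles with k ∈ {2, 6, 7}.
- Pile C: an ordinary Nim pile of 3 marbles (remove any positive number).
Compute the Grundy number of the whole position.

8

Pile A is a plain Nim pile of size 10, so its Grundy value is 10.
Grundy values for pile B (subtraction set {2, 6, 7}):
k:     0  1  2  3  4  5  6  7  8  9 10 11
g(k):  0  0  1  1  0  0  1  1  2  0  3  1
So g(11) = 1.
Pile C is a plain Nim pile of size 3, so its Grundy value is 3.
The value of a disjunctive sum is the nim-sum of the parts.
Combined value = 10 ⊕ 1 ⊕ 3 = 8.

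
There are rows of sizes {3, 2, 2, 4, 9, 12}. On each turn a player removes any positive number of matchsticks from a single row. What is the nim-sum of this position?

2

In binary:
  0011  (3)
  0010  (2)
  0010  (2)
  0100  (4)
  1001  (9)
  1100  (12)
  ----
  0010  (2)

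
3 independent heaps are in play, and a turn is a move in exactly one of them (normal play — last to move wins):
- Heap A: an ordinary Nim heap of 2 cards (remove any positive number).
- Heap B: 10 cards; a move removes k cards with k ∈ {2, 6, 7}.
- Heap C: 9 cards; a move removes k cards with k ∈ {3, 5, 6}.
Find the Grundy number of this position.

Heap A is a plain Nim heap of size 2, so its Grundy value is 2.
Build the Grundy sequence for heap B with g(k) = mex{g(k−s) : s ∈ {2, 6, 7}, s ≤ k}:
g(0) = mex{} = 0
g(1) = mex{} = 0
g(2) = mex{0} = 1
g(3) = mex{0} = 1
g(4) = mex{1} = 0
g(5) = mex{1} = 0
g(6) = mex{0} = 1
g(7) = mex{0} = 1
g(8) = mex{0,1} = 2
g(9) = mex{1} = 0
g(10) = mex{0,1,2} = 3
So g(10) = 3.
Build the Grundy sequence for heap C with g(k) = mex{g(k−s) : s ∈ {3, 5, 6}, s ≤ k}:
g(0) = mex{} = 0
g(1) = mex{} = 0
g(2) = mex{} = 0
g(3) = mex{0} = 1
g(4) = mex{0} = 1
g(5) = mex{0} = 1
g(6) = mex{0,1} = 2
g(7) = mex{0,1} = 2
g(8) = mex{0,1} = 2
g(9) = mex{1,2} = 0
So g(9) = 0.
By the Sprague-Grundy theorem, the Grundy value of a sum of independent games is the XOR of the component values.
Combined value = 2 XOR 3 XOR 0 = 1.

1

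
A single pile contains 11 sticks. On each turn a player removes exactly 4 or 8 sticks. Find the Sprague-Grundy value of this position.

Grundy values for subtraction set {4, 8}:
g(0) = mex{} = 0
g(1) = mex{} = 0
g(2) = mex{} = 0
g(3) = mex{} = 0
g(4) = mex{0} = 1
g(5) = mex{0} = 1
g(6) = mex{0} = 1
g(7) = mex{0} = 1
g(8) = mex{0,1} = 2
g(9) = mex{0,1} = 2
g(10) = mex{0,1} = 2
g(11) = mex{0,1} = 2
So g(11) = 2.

2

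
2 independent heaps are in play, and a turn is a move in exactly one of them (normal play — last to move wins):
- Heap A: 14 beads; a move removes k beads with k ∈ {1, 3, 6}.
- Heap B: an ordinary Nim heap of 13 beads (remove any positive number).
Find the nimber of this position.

12

For heap A, compute g(0), g(1), … with moves {1, 3, 6}:
k:     0  1  2  3  4  5  6  7  8  9 10 11 12 13 14
g(k):  0  1  0  1  0  1  2  3  2  0  1  0  1  0  1
So g(14) = 1.
Heap B is a plain Nim heap of size 13, so its Grundy value is 13.
By the Sprague-Grundy theorem, the Grundy value of a sum of independent games is the XOR of the component values.
Combined value = 1 ⊕ 13 = 12.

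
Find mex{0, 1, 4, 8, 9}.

The values 0, 1 are all present; 2 is the first non-negative integer missing from the set.

2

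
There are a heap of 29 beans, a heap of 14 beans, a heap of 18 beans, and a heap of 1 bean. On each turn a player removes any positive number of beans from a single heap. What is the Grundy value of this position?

0

Nim-sum: 29 XOR 14 XOR 18 XOR 1 = 0.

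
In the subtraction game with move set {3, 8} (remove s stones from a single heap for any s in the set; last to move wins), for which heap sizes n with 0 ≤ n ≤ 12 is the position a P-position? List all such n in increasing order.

Compute g(0), g(1), … for moves {3, 8}:
k:     0  1  2  3  4  5  6  7  8  9 10 11 12
g(k):  0  0  0  1  1  1  0  0  2  1  1  0  0
The P-positions (g = 0) in 0..12 are 0, 1, 2, 6, 7, 11, 12.

0, 1, 2, 6, 7, 11, 12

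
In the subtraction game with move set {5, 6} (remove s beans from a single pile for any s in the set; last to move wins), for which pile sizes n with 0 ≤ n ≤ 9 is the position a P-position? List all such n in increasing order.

Compute g(0), g(1), … for moves {5, 6}:
g(0) = mex{} = 0
g(1) = mex{} = 0
g(2) = mex{} = 0
g(3) = mex{} = 0
g(4) = mex{} = 0
g(5) = mex{0} = 1
g(6) = mex{0} = 1
g(7) = mex{0} = 1
g(8) = mex{0} = 1
g(9) = mex{0} = 1
The P-positions (g = 0) in 0..9 are 0, 1, 2, 3, 4.

0, 1, 2, 3, 4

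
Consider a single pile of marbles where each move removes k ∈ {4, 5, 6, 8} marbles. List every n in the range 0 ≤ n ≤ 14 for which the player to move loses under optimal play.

0, 1, 2, 3, 12, 13, 14

Grundy values for subtraction set {4, 5, 6, 8}:
k:     0  1  2  3  4  5  6  7  8  9 10 11 12 13 14
g(k):  0  0  0  0  1  1  1  1  2  2  2  2  0  0  0
The P-positions (g = 0) in 0..14 are 0, 1, 2, 3, 12, 13, 14.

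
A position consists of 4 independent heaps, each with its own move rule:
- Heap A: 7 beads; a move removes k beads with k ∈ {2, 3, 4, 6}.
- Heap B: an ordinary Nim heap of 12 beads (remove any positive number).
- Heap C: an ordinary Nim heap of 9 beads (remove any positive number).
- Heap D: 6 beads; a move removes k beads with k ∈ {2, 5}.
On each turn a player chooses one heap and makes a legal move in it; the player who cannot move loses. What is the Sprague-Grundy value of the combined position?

Build the Grundy sequence for heap A with g(k) = mex{g(k−s) : s ∈ {2, 3, 4, 6}, s ≤ k}:
g(0) = mex{} = 0
g(1) = mex{} = 0
g(2) = mex{0} = 1
g(3) = mex{0} = 1
g(4) = mex{0,1} = 2
g(5) = mex{0,1} = 2
g(6) = mex{0,1,2} = 3
g(7) = mex{0,1,2} = 3
So g(7) = 3.
Heap B is a plain Nim heap of size 12, so its Grundy value is 12.
Heap C is a plain Nim heap of size 9, so its Grundy value is 9.
For heap D, compute g(0), g(1), … with moves {2, 5}:
g(0) = mex{} = 0
g(1) = mex{} = 0
g(2) = mex{0} = 1
g(3) = mex{0} = 1
g(4) = mex{1} = 0
g(5) = mex{0,1} = 2
g(6) = mex{0} = 1
So g(6) = 1.
By the Sprague-Grundy theorem, the Grundy value of a sum of independent games is the XOR of the component values.
Combined value = 3 ⊕ 12 ⊕ 9 ⊕ 1 = 7.

7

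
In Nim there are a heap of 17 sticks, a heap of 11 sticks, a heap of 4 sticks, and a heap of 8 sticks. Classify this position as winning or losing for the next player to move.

Compute the nim-sum pairwise:
17 XOR 11 = 26
26 XOR 4 = 30
30 XOR 8 = 22
The nim-sum is 22 ≠ 0, so this is an N-position: the player to move can win.

Winning position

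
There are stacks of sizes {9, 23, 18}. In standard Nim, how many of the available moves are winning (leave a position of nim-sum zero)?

Bitwise XOR of the heap sizes:
  01001  (9)
  10111  (23)
  10010  (18)
  -----
  01100  (12)
The overall nim-sum is X = 12. A stack of size p has a winning move iff p XOR X < p (reduce it to p XOR X).
  9: 9 XOR 12 = 5 < 9 — winning move (to 5).
  23: 23 XOR 12 = 27 ≥ 23 — no move.
  18: 18 XOR 12 = 30 ≥ 18 — no move.
That gives 1 winning move.

1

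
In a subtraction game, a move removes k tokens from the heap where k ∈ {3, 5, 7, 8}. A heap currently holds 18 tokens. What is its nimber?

2

Build the Grundy sequence with g(k) = mex{g(k−s) : s ∈ {3, 5, 7, 8}, s ≤ k}:
k:     0  1  2  3  4  5  6  7  8  9 10 11 12 13 14 15 16 17 18
g(k):  0  0  0  1  1  1  2  2  2  3  3  0  0  0  1  1  1  2  2
So g(18) = 2.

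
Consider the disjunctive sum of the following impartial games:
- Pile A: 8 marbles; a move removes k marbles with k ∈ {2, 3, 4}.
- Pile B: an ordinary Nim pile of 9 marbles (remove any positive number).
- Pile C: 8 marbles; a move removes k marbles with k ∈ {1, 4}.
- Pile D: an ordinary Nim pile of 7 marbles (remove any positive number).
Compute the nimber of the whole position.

Grundy values for pile A (subtraction set {2, 3, 4}):
g(0) = mex{} = 0
g(1) = mex{} = 0
g(2) = mex{0} = 1
g(3) = mex{0} = 1
g(4) = mex{0,1} = 2
g(5) = mex{0,1} = 2
g(6) = mex{1,2} = 0
g(7) = mex{1,2} = 0
g(8) = mex{0,2} = 1
So g(8) = 1.
Pile B is a plain Nim pile of size 9, so its Grundy value is 9.
For pile C, compute g(0), g(1), … with moves {1, 4}:
k:     0  1  2  3  4  5  6  7  8
g(k):  0  1  0  1  2  0  1  0  1
So g(8) = 1.
Pile D is a plain Nim pile of size 7, so its Grundy value is 7.
The value of a disjunctive sum is the nim-sum of the parts.
Combined value = 1 ⊕ 9 ⊕ 1 ⊕ 7 = 14.

14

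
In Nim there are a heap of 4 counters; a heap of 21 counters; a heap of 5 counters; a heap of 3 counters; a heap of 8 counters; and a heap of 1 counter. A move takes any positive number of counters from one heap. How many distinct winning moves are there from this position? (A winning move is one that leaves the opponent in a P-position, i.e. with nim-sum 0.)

1

Bitwise XOR of the heap sizes:
  00100  (4)
  10101  (21)
  00101  (5)
  00011  (3)
  01000  (8)
  00001  (1)
  -----
  11110  (30)
The overall nim-sum is X = 30. A heap of size p has a winning move iff p XOR X < p (reduce it to p XOR X).
  4: 4 XOR 30 = 26 ≥ 4 — no move.
  21: 21 XOR 30 = 11 < 21 — winning move (to 11).
  5: 5 XOR 30 = 27 ≥ 5 — no move.
  3: 3 XOR 30 = 29 ≥ 3 — no move.
  8: 8 XOR 30 = 22 ≥ 8 — no move.
  1: 1 XOR 30 = 31 ≥ 1 — no move.
That gives 1 winning move.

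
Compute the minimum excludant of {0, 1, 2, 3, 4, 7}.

The values 0, 1, 2, 3, 4 are all present; 5 is the first non-negative integer missing from the set.

5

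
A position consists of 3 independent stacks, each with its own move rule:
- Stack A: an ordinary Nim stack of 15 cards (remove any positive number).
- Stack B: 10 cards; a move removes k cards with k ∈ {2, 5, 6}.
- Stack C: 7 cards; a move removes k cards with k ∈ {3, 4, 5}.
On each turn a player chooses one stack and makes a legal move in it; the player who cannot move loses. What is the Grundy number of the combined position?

Stack A is a plain Nim stack of size 15, so its Grundy value is 15.
Build the Grundy sequence for stack B with g(k) = mex{g(k−s) : s ∈ {2, 5, 6}, s ≤ k}:
g(0) = mex{} = 0
g(1) = mex{} = 0
g(2) = mex{0} = 1
g(3) = mex{0} = 1
g(4) = mex{1} = 0
g(5) = mex{0,1} = 2
g(6) = mex{0} = 1
g(7) = mex{0,1,2} = 3
g(8) = mex{1} = 0
g(9) = mex{0,1,3} = 2
g(10) = mex{0,2} = 1
So g(10) = 1.
Grundy values for stack C (subtraction set {3, 4, 5}):
k:     0  1  2  3  4  5  6  7
g(k):  0  0  0  1  1  1  2  2
So g(7) = 2.
By the Sprague-Grundy theorem, the Grundy value of a sum of independent games is the XOR of the component values.
Combined value = 15 ⊕ 1 ⊕ 2 = 12.

12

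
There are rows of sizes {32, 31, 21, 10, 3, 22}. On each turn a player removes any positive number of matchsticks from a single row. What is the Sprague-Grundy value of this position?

53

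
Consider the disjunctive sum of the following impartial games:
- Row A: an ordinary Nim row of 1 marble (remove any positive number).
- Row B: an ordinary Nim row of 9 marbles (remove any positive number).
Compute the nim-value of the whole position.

8

Row A is a plain Nim row of size 1, so its Grundy value is 1.
Row B is a plain Nim row of size 9, so its Grundy value is 9.
By the Sprague-Grundy theorem, the Grundy value of a sum of independent games is the XOR of the component values.
Combined value = 1 ⊕ 9 = 8.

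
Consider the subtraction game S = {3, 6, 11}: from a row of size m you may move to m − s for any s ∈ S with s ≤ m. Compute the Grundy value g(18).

0

Grundy values for subtraction set {3, 6, 11}:
k:     0  1  2  3  4  5  6  7  8  9 10 11 12 13 14 15 16 17 18
g(k):  0  0  0  1  1  1  2  2  2  0  0  3  1  1  0  2  2  1  0
So g(18) = 0.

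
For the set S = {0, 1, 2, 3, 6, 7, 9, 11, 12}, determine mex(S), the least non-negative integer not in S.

4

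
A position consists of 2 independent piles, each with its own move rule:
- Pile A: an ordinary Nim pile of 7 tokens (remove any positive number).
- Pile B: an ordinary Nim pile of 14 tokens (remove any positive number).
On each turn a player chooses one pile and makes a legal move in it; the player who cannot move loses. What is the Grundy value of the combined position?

9

Pile A is a plain Nim pile of size 7, so its Grundy value is 7.
Pile B is a plain Nim pile of size 14, so its Grundy value is 14.
By the Sprague-Grundy theorem, the Grundy value of a sum of independent games is the XOR of the component values.
Combined value = 7 XOR 14 = 9.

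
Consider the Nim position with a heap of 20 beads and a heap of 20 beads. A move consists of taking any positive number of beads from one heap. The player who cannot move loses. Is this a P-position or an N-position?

Nim-sum: 20 ⊕ 20 = 0.
The nim-sum is 0, so this is a P-position: the player to move is in a losing position under optimal play.

P-position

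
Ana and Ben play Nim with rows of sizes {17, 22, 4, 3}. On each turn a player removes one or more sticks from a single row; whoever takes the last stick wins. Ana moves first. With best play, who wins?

Compute the nim-sum pairwise:
17 XOR 22 = 7
7 XOR 4 = 3
3 XOR 3 = 0
The nim-sum is 0, so this is a P-position: the player to move is in a losing position under optimal play; Ana is about to move from it and so loses — Ben wins.

Ben wins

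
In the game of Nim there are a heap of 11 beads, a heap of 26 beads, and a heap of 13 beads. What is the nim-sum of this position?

Nim-sum: 11 ^ 26 ^ 13 = 28.

28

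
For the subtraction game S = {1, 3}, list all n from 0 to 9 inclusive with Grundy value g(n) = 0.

0, 2, 4, 6, 8

Grundy values for subtraction set {1, 3}:
g(0) = mex{} = 0
g(1) = mex{0} = 1
g(2) = mex{1} = 0
g(3) = mex{0} = 1
g(4) = mex{1} = 0
g(5) = mex{0} = 1
g(6) = mex{1} = 0
g(7) = mex{0} = 1
g(8) = mex{1} = 0
g(9) = mex{0} = 1
The P-positions (g = 0) in 0..9 are 0, 2, 4, 6, 8.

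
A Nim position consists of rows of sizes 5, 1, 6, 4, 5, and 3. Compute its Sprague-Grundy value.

0

Nim-sum: 5 XOR 1 XOR 6 XOR 4 XOR 5 XOR 3 = 0.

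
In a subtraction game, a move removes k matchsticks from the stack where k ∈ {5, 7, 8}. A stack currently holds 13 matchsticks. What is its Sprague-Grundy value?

0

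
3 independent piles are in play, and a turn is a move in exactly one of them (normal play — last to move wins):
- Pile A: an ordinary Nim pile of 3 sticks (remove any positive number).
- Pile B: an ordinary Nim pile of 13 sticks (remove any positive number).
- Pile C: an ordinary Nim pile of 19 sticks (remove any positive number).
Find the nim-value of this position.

Pile A is a plain Nim pile of size 3, so its Grundy value is 3.
Pile B is a plain Nim pile of size 13, so its Grundy value is 13.
Pile C is a plain Nim pile of size 19, so its Grundy value is 19.
By the Sprague-Grundy theorem, the Grundy value of a sum of independent games is the XOR of the component values.
Combined value = 3 ⊕ 13 ⊕ 19 = 29.

29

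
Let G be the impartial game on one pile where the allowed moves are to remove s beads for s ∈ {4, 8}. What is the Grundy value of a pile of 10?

2

Compute g(0), g(1), … for moves {4, 8}:
g(0) = mex{} = 0
g(1) = mex{} = 0
g(2) = mex{} = 0
g(3) = mex{} = 0
g(4) = mex{0} = 1
g(5) = mex{0} = 1
g(6) = mex{0} = 1
g(7) = mex{0} = 1
g(8) = mex{0,1} = 2
g(9) = mex{0,1} = 2
g(10) = mex{0,1} = 2
So g(10) = 2.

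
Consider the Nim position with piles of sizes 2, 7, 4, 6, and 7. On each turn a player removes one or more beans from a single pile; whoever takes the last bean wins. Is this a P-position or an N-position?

P-position

Compute the nim-sum pairwise:
2 ⊕ 7 = 5
5 ⊕ 4 = 1
1 ⊕ 6 = 7
7 ⊕ 7 = 0
The nim-sum is 0, so this is a P-position: the player to move is in a losing position under optimal play.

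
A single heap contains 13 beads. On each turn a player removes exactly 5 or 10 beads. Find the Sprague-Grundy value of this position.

Compute g(0), g(1), … for moves {5, 10}:
g(0) = mex{} = 0
g(1) = mex{} = 0
g(2) = mex{} = 0
g(3) = mex{} = 0
g(4) = mex{} = 0
g(5) = mex{0} = 1
g(6) = mex{0} = 1
g(7) = mex{0} = 1
g(8) = mex{0} = 1
g(9) = mex{0} = 1
g(10) = mex{0,1} = 2
g(11) = mex{0,1} = 2
g(12) = mex{0,1} = 2
g(13) = mex{0,1} = 2
So g(13) = 2.

2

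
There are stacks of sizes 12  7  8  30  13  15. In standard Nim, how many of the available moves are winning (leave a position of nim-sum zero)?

1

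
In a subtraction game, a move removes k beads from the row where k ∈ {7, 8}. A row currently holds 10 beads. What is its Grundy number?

1

Compute g(0), g(1), … for moves {7, 8}:
k:     0  1  2  3  4  5  6  7  8  9 10
g(k):  0  0  0  0  0  0  0  1  1  1  1
So g(10) = 1.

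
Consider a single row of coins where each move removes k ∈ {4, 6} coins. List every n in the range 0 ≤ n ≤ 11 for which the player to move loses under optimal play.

0, 1, 2, 3, 10, 11

Build the Grundy sequence with g(k) = mex{g(k−s) : s ∈ {4, 6}, s ≤ k}:
k:     0  1  2  3  4  5  6  7  8  9 10 11
g(k):  0  0  0  0  1  1  1  1  2  2  0  0
The P-positions (g = 0) in 0..11 are 0, 1, 2, 3, 10, 11.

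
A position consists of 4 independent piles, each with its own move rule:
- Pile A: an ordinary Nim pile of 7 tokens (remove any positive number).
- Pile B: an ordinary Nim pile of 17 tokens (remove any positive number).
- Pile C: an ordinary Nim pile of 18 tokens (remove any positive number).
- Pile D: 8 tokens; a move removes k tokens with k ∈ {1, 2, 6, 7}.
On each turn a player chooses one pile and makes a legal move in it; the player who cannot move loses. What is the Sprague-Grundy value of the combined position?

Pile A is a plain Nim pile of size 7, so its Grundy value is 7.
Pile B is a plain Nim pile of size 17, so its Grundy value is 17.
Pile C is a plain Nim pile of size 18, so its Grundy value is 18.
Grundy values for pile D (subtraction set {1, 2, 6, 7}):
k:     0  1  2  3  4  5  6  7  8
g(k):  0  1  2  0  1  2  3  4  0
So g(8) = 0.
By the Sprague-Grundy theorem, the Grundy value of a sum of independent games is the XOR of the component values.
Combined value = 7 ⊕ 17 ⊕ 18 ⊕ 0 = 4.

4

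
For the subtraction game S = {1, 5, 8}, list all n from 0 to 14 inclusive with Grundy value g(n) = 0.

0, 2, 4, 6, 13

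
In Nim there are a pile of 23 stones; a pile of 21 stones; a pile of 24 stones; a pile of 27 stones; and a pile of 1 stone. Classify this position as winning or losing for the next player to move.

Losing position

Nim-sum: 23 XOR 21 XOR 24 XOR 27 XOR 1 = 0.
The nim-sum is 0, so this is a P-position: the player to move is in a losing position under optimal play.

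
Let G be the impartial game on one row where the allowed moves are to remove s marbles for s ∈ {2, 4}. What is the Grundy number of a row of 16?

Compute g(0), g(1), … for moves {2, 4}:
k:     0  1  2  3  4  5  6  7  8  9 10 11 12 13 14 15 16
g(k):  0  0  1  1  2  2  0  0  1  1  2  2  0  0  1  1  2
So g(16) = 2.

2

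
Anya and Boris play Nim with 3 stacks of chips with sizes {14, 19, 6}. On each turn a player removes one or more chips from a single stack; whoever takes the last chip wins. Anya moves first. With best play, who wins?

Anya wins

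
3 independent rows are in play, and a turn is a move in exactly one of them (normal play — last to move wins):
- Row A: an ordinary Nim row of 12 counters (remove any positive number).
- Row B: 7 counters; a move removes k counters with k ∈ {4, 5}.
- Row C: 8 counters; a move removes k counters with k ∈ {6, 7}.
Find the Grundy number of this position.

Row A is a plain Nim row of size 12, so its Grundy value is 12.
Build the Grundy sequence for row B with g(k) = mex{g(k−s) : s ∈ {4, 5}, s ≤ k}:
g(0) = mex{} = 0
g(1) = mex{} = 0
g(2) = mex{} = 0
g(3) = mex{} = 0
g(4) = mex{0} = 1
g(5) = mex{0} = 1
g(6) = mex{0} = 1
g(7) = mex{0} = 1
So g(7) = 1.
For row C, compute g(0), g(1), … with moves {6, 7}:
g(0) = mex{} = 0
g(1) = mex{} = 0
g(2) = mex{} = 0
g(3) = mex{} = 0
g(4) = mex{} = 0
g(5) = mex{} = 0
g(6) = mex{0} = 1
g(7) = mex{0} = 1
g(8) = mex{0} = 1
So g(8) = 1.
The value of a disjunctive sum is the nim-sum of the parts.
Combined value = 12 XOR 1 XOR 1 = 12.

12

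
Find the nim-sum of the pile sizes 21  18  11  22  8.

18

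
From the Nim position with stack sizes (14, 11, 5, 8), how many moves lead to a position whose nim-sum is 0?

3

In binary:
  1110  (14)
  1011  (11)
  0101  (5)
  1000  (8)
  ----
  1000  (8)
The overall nim-sum is X = 8. A stack of size p has a winning move iff p XOR X < p (reduce it to p XOR X).
  14: 14 XOR 8 = 6 < 14 — winning move (to 6).
  11: 11 XOR 8 = 3 < 11 — winning move (to 3).
  5: 5 XOR 8 = 13 ≥ 5 — no move.
  8: 8 XOR 8 = 0 < 8 — winning move (to 0).
That gives 3 winning moves.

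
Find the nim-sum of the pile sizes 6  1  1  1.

7

Nim-sum: 6 ⊕ 1 ⊕ 1 ⊕ 1 = 7.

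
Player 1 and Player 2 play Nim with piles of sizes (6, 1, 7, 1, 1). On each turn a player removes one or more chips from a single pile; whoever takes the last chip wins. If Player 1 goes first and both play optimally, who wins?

Player 2 wins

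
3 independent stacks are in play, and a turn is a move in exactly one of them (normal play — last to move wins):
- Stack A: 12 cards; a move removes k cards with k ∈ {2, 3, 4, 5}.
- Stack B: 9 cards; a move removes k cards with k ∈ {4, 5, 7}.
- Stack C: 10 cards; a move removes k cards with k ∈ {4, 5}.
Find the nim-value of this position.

Grundy values for stack A (subtraction set {2, 3, 4, 5}):
g(0) = mex{} = 0
g(1) = mex{} = 0
g(2) = mex{0} = 1
g(3) = mex{0} = 1
g(4) = mex{0,1} = 2
g(5) = mex{0,1} = 2
g(6) = mex{0,1,2} = 3
g(7) = mex{1,2} = 0
g(8) = mex{1,2,3} = 0
g(9) = mex{0,2,3} = 1
g(10) = mex{0,2,3} = 1
g(11) = mex{0,1,3} = 2
g(12) = mex{0,1} = 2
So g(12) = 2.
For stack B, compute g(0), g(1), … with moves {4, 5, 7}:
k:     0  1  2  3  4  5  6  7  8  9
g(k):  0  0  0  0  1  1  1  1  2  2
So g(9) = 2.
Grundy values for stack C (subtraction set {4, 5}):
g(0) = mex{} = 0
g(1) = mex{} = 0
g(2) = mex{} = 0
g(3) = mex{} = 0
g(4) = mex{0} = 1
g(5) = mex{0} = 1
g(6) = mex{0} = 1
g(7) = mex{0} = 1
g(8) = mex{0,1} = 2
g(9) = mex{1} = 0
g(10) = mex{1} = 0
So g(10) = 0.
By the Sprague-Grundy theorem, the Grundy value of a sum of independent games is the XOR of the component values.
Combined value = 2 ⊕ 2 ⊕ 0 = 0.

0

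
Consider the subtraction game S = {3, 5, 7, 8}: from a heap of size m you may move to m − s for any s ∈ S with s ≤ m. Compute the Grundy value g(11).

0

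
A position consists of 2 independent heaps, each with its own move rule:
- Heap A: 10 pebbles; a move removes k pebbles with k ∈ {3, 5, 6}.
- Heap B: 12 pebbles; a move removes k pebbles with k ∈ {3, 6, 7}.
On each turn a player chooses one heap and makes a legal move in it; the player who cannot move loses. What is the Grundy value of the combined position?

Grundy values for heap A (subtraction set {3, 5, 6}):
k:     0  1  2  3  4  5  6  7  8  9 10
g(k):  0  0  0  1  1  1  2  2  2  0  0
So g(10) = 0.
For heap B, compute g(0), g(1), … with moves {3, 6, 7}:
g(0) = mex{} = 0
g(1) = mex{} = 0
g(2) = mex{} = 0
g(3) = mex{0} = 1
g(4) = mex{0} = 1
g(5) = mex{0} = 1
g(6) = mex{0,1} = 2
g(7) = mex{0,1} = 2
g(8) = mex{0,1} = 2
g(9) = mex{0,1,2} = 3
g(10) = mex{1,2} = 0
g(11) = mex{1,2} = 0
g(12) = mex{1,2,3} = 0
So g(12) = 0.
By the Sprague-Grundy theorem, the Grundy value of a sum of independent games is the XOR of the component values.
Combined value = 0 ⊕ 0 = 0.

0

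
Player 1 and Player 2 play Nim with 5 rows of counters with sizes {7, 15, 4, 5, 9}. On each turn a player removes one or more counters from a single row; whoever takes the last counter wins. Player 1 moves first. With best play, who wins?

Player 2 wins

In binary:
  0111  (7)
  1111  (15)
  0100  (4)
  0101  (5)
  1001  (9)
  ----
  0000  (0)
The nim-sum is 0, so this is a P-position: the player to move is in a losing position under optimal play; Player 1 is about to move from it and so loses — Player 2 wins.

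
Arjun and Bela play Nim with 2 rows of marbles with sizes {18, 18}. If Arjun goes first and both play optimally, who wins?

Compute the nim-sum pairwise:
18 ⊕ 18 = 0
The nim-sum is 0, so this is a P-position: the player to move is in a losing position under optimal play; Arjun is about to move from it and so loses — Bela wins.

Bela wins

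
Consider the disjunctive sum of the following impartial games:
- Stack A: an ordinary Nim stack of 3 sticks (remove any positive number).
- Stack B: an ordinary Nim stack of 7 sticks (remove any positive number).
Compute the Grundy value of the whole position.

4

Stack A is a plain Nim stack of size 3, so its Grundy value is 3.
Stack B is a plain Nim stack of size 7, so its Grundy value is 7.
The value of a disjunctive sum is the nim-sum of the parts.
Combined value = 3 ⊕ 7 = 4.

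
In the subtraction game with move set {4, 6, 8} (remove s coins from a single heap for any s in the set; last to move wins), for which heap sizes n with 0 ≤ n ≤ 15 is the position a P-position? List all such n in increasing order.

Grundy values for subtraction set {4, 6, 8}:
k:     0  1  2  3  4  5  6  7  8  9 10 11 12 13 14 15
g(k):  0  0  0  0  1  1  1  1  2  2  2  2  0  0  0  0
The P-positions (g = 0) in 0..15 are 0, 1, 2, 3, 12, 13, 14, 15.

0, 1, 2, 3, 12, 13, 14, 15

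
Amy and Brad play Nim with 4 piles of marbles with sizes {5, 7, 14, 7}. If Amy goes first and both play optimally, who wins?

Write each in binary and XOR column by column:
  0101  (5)
  0111  (7)
  1110  (14)
  0111  (7)
  ----
  1011  (11)
The nim-sum is 11 ≠ 0, so this is an N-position: the player to move can win; Amy has a winning move.

Amy wins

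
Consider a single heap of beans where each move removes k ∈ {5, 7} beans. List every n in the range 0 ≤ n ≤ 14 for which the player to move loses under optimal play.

0, 1, 2, 3, 4, 12, 13, 14

Compute g(0), g(1), … for moves {5, 7}:
k:     0  1  2  3  4  5  6  7  8  9 10 11 12 13 14
g(k):  0  0  0  0  0  1  1  1  1  1  2  2  0  0  0
The P-positions (g = 0) in 0..14 are 0, 1, 2, 3, 4, 12, 13, 14.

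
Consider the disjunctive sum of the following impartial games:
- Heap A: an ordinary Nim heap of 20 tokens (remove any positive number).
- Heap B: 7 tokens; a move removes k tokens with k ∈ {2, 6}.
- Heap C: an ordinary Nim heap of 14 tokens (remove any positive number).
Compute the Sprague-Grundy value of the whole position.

Heap A is a plain Nim heap of size 20, so its Grundy value is 20.
For heap B, compute g(0), g(1), … with moves {2, 6}:
g(0) = mex{} = 0
g(1) = mex{} = 0
g(2) = mex{0} = 1
g(3) = mex{0} = 1
g(4) = mex{1} = 0
g(5) = mex{1} = 0
g(6) = mex{0} = 1
g(7) = mex{0} = 1
So g(7) = 1.
Heap C is a plain Nim heap of size 14, so its Grundy value is 14.
The value of a disjunctive sum is the nim-sum of the parts.
Combined value = 20 ⊕ 1 ⊕ 14 = 27.

27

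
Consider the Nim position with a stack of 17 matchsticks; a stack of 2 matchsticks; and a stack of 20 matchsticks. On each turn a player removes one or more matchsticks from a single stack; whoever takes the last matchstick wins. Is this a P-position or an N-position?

N-position

In binary:
  10001  (17)
  00010  (2)
  10100  (20)
  -----
  00111  (7)
The nim-sum is 7 ≠ 0, so this is an N-position: the player to move can win.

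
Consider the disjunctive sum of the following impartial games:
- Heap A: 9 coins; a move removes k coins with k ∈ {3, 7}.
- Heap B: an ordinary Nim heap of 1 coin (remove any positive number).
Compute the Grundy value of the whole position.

0

Grundy values for heap A (subtraction set {3, 7}):
g(0) = mex{} = 0
g(1) = mex{} = 0
g(2) = mex{} = 0
g(3) = mex{0} = 1
g(4) = mex{0} = 1
g(5) = mex{0} = 1
g(6) = mex{1} = 0
g(7) = mex{0,1} = 2
g(8) = mex{0,1} = 2
g(9) = mex{0} = 1
So g(9) = 1.
Heap B is a plain Nim heap of size 1, so its Grundy value is 1.
By the Sprague-Grundy theorem, the Grundy value of a sum of independent games is the XOR of the component values.
Combined value = 1 XOR 1 = 0.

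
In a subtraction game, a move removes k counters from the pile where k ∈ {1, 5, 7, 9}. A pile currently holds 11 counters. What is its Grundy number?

Grundy values for subtraction set {1, 5, 7, 9}:
k:     0  1  2  3  4  5  6  7  8  9 10 11
g(k):  0  1  0  1  0  1  0  1  0  1  0  1
So g(11) = 1.

1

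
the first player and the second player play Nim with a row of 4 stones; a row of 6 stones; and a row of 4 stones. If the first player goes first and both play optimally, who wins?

Compute the nim-sum pairwise:
4 ^ 6 = 2
2 ^ 4 = 6
The nim-sum is 6 ≠ 0, so this is an N-position: the player to move can win; the first player has a winning move.

the first player wins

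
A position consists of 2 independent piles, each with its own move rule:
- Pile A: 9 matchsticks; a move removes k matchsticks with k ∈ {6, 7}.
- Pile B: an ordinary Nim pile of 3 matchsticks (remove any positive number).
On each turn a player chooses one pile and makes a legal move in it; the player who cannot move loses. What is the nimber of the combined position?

Build the Grundy sequence for pile A with g(k) = mex{g(k−s) : s ∈ {6, 7}, s ≤ k}:
g(0) = mex{} = 0
g(1) = mex{} = 0
g(2) = mex{} = 0
g(3) = mex{} = 0
g(4) = mex{} = 0
g(5) = mex{} = 0
g(6) = mex{0} = 1
g(7) = mex{0} = 1
g(8) = mex{0} = 1
g(9) = mex{0} = 1
So g(9) = 1.
Pile B is a plain Nim pile of size 3, so its Grundy value is 3.
By the Sprague-Grundy theorem, the Grundy value of a sum of independent games is the XOR of the component values.
Combined value = 1 XOR 3 = 2.

2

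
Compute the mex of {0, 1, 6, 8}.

2

The values 0, 1 are all present; 2 is the first non-negative integer missing from the set.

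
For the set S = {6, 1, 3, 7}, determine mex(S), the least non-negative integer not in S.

0

0 is not in the set, so the mex is 0.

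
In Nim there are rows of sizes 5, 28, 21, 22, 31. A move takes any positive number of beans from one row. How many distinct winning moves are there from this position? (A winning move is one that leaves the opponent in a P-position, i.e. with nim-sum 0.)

5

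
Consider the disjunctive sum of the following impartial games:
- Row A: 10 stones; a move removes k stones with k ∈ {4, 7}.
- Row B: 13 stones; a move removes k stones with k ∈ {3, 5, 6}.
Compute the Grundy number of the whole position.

Build the Grundy sequence for row A with g(k) = mex{g(k−s) : s ∈ {4, 7}, s ≤ k}:
k:     0  1  2  3  4  5  6  7  8  9 10
g(k):  0  0  0  0  1  1  1  1  2  2  2
So g(10) = 2.
Build the Grundy sequence for row B with g(k) = mex{g(k−s) : s ∈ {3, 5, 6}, s ≤ k}:
k:     0  1  2  3  4  5  6  7  8  9 10 11 12 13
g(k):  0  0  0  1  1  1  2  2  2  0  0  0  1  1
So g(13) = 1.
By the Sprague-Grundy theorem, the Grundy value of a sum of independent games is the XOR of the component values.
Combined value = 2 ⊕ 1 = 3.

3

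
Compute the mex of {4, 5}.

0 is not in the set, so the mex is 0.

0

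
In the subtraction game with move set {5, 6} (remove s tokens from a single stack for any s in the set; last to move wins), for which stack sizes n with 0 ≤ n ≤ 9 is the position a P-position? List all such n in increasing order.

Compute g(0), g(1), … for moves {5, 6}:
k:     0  1  2  3  4  5  6  7  8  9
g(k):  0  0  0  0  0  1  1  1  1  1
The P-positions (g = 0) in 0..9 are 0, 1, 2, 3, 4.

0, 1, 2, 3, 4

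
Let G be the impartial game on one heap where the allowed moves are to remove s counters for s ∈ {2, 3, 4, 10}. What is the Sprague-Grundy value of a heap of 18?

Compute g(0), g(1), … for moves {2, 3, 4, 10}:
k:     0  1  2  3  4  5  6  7  8  9 10 11 12 13 14 15 16 17 18
g(k):  0  0  1  1  2  2  0  0  1  1  2  2  0  0  1  1  2  2  0
So g(18) = 0.

0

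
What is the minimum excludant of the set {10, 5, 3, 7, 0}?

0 is in the set but 1 is not, so the mex is 1.

1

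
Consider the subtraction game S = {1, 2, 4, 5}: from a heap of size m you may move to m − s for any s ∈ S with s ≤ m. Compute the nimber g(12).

Build the Grundy sequence with g(k) = mex{g(k−s) : s ∈ {1, 2, 4, 5}, s ≤ k}:
g(0) = mex{} = 0
g(1) = mex{0} = 1
g(2) = mex{0,1} = 2
g(3) = mex{1,2} = 0
g(4) = mex{0,2} = 1
g(5) = mex{0,1} = 2
g(6) = mex{1,2} = 0
g(7) = mex{0,2} = 1
g(8) = mex{0,1} = 2
g(9) = mex{1,2} = 0
g(10) = mex{0,2} = 1
g(11) = mex{0,1} = 2
g(12) = mex{1,2} = 0
So g(12) = 0.

0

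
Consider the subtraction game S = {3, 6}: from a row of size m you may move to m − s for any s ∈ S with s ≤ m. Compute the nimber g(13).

1

Compute g(0), g(1), … for moves {3, 6}:
k:     0  1  2  3  4  5  6  7  8  9 10 11 12 13
g(k):  0  0  0  1  1  1  2  2  2  0  0  0  1  1
So g(13) = 1.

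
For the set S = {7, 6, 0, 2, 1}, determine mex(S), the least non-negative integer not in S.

3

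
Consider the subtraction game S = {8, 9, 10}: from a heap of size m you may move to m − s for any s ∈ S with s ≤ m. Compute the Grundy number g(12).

Grundy values for subtraction set {8, 9, 10}:
g(0) = mex{} = 0
g(1) = mex{} = 0
g(2) = mex{} = 0
g(3) = mex{} = 0
g(4) = mex{} = 0
g(5) = mex{} = 0
g(6) = mex{} = 0
g(7) = mex{} = 0
g(8) = mex{0} = 1
g(9) = mex{0} = 1
g(10) = mex{0} = 1
g(11) = mex{0} = 1
g(12) = mex{0} = 1
So g(12) = 1.

1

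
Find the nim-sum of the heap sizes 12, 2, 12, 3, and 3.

Bitwise XOR of the heap sizes:
  1100  (12)
  0010  (2)
  1100  (12)
  0011  (3)
  0011  (3)
  ----
  0010  (2)

2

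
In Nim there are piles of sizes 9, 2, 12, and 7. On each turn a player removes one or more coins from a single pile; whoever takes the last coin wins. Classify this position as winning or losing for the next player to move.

Write each in binary and XOR column by column:
  1001  (9)
  0010  (2)
  1100  (12)
  0111  (7)
  ----
  0000  (0)
The nim-sum is 0, so this is a P-position: the player to move is in a losing position under optimal play.

Losing position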